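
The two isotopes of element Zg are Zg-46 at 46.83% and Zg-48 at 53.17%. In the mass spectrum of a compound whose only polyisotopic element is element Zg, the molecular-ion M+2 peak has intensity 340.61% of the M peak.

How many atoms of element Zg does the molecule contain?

With n Zg atoms, P(M+2)/P(M) = C(n,1)·p^(n−1)q / p^n = n·q/p = n · 0.5317/0.4683.
n = 3.4061 × 0.4683/0.5317 = 3.00 ≈ 3

3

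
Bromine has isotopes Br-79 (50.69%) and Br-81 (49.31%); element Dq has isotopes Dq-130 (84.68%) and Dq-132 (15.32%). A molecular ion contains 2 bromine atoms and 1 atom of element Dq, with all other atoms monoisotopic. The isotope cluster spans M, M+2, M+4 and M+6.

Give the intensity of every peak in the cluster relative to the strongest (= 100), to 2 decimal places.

Bromine pattern (n=2): 0.25694761 : 0.49990478 : 0.24314761
Element Dq pattern (n=1): 0.8468 : 0.1532
Convolve the two distributions (both contribute in 2-u steps):
  M: 0.25694761×0.8468 = 0.217583
  M+2: 0.25694761×0.1532 + 0.49990478×0.8468 = 0.462684
  M+4: 0.49990478×0.1532 + 0.24314761×0.8468 = 0.282483
  M+6: 0.24314761×0.1532 = 0.037250
Scale to base peak (0.462684) = 100: 47.03 : 100.00 : 61.05 : 8.05

47.03 : 100.00 : 61.05 : 8.05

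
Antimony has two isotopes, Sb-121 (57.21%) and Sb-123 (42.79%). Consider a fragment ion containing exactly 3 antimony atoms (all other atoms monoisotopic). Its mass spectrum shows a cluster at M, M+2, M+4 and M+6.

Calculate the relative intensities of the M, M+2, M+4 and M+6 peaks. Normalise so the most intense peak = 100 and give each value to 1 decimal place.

Each Sb atom is independently Sb-121 (p = 0.5721) or Sb-123 (q = 0.4279); the cluster is the binomial expansion (p + q)^3.
P(M) = 0.5721^3 = 0.187247
P(M+2) = 3 × 0.5721^2 × 0.4279^1 = 0.420153
P(M+4) = 3 × 0.5721^1 × 0.4279^2 = 0.314252
P(M+6) = 0.4279^3 = 0.078348
The M+2 peak is largest (0.420153); scaling to 100 gives 44.6 : 100.0 : 74.8 : 18.6.

44.6 : 100.0 : 74.8 : 18.6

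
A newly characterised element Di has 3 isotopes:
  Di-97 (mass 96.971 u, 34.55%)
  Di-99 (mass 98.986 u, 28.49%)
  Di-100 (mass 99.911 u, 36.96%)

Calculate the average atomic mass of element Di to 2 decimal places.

Average mass = Σ (abundance × isotope mass) = 0.3455 × 96.971 + 0.2849 × 98.986 + 0.3696 × 99.911
= 33.5035 + 28.2011 + 36.9271 = 98.6317 u

98.63 u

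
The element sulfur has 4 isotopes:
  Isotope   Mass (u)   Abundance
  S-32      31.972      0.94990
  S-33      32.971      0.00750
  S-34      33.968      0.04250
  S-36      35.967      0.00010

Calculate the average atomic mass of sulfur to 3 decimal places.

Weight each isotope mass by its fractional abundance: 0.94990 × 31.972 + 0.00750 × 32.971 + 0.04250 × 33.968 + 0.00010 × 35.967
= 30.3702 + 0.2473 + 1.4436 + 0.0036 = 32.0647 u

32.065 u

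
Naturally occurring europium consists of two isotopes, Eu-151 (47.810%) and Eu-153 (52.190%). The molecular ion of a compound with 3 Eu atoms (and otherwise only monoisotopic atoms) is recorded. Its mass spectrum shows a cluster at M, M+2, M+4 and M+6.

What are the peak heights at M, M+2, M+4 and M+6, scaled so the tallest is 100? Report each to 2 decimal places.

Each Eu atom is independently Eu-151 (p = 0.47810) or Eu-153 (q = 0.52190); the cluster is the binomial expansion (p + q)^3.
P(M) = 0.47810^3 = 0.109284
P(M+2) = 3 × 0.47810^2 × 0.52190^1 = 0.357887
P(M+4) = 3 × 0.47810^1 × 0.52190^2 = 0.390674
P(M+6) = 0.52190^3 = 0.142155
The M+4 peak is largest (0.390674); scaling to 100 gives 27.97 : 91.61 : 100.00 : 36.39.

27.97 : 91.61 : 100.00 : 36.39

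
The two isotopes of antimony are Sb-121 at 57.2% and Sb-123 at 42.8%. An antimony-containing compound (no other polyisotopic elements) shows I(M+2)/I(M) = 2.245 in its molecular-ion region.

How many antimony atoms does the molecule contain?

3

For n independent Sb atoms, I(M+2)/I(M) = n · (abundance Sb-123) / (abundance Sb-121) = n · 0.428/0.572.
n = 2.245 × 0.572/0.428 = 3.00 ≈ 3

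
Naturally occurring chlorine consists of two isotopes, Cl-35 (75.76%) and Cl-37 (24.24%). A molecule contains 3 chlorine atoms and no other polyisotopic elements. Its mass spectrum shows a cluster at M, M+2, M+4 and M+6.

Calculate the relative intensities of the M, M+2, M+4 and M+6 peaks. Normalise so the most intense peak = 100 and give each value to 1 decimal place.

100.0 : 96.0 : 30.7 : 3.3

Expanding (0.7576 + 0.2424)^3:
P(M) = 0.7576^3 = 0.434830
P(M+2) = 3 × 0.7576^2 × 0.2424^1 = 0.417382
P(M+4) = 3 × 0.7576^1 × 0.2424^2 = 0.133545
P(M+6) = 0.2424^3 = 0.014243
The M peak is largest (0.434830); scaling to 100 gives 100.0 : 96.0 : 30.7 : 3.3.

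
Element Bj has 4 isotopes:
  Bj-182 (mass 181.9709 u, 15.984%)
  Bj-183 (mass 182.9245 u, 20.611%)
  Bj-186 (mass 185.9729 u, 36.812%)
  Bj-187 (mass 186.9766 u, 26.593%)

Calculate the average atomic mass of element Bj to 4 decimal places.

The abundance-weighted mean is 0.15984 × 181.9709 + 0.20611 × 182.9245 + 0.36812 × 185.9729 + 0.26593 × 186.9766
= 29.08623 + 37.70257 + 68.46034 + 49.72269 = 184.97183 u

184.9718 u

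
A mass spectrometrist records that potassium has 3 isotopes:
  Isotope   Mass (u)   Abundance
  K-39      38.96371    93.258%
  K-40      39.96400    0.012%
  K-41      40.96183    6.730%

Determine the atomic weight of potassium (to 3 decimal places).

39.098 u

The abundance-weighted mean is 0.93258 × 38.96371 + 0.00012 × 39.96400 + 0.06730 × 40.96183
= 36.336777 + 0.004796 + 2.756731 = 39.098304 u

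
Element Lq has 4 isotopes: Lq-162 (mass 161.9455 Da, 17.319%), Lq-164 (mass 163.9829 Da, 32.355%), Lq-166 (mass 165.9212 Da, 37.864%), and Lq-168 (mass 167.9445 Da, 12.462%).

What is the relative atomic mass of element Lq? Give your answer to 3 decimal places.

164.858 Da

Weight each isotope mass by its fractional abundance: 0.17319 × 161.9455 + 0.32355 × 163.9829 + 0.37864 × 165.9212 + 0.12462 × 167.9445
= 28.04734 + 53.05667 + 62.82440 + 20.92924 = 164.85765 Da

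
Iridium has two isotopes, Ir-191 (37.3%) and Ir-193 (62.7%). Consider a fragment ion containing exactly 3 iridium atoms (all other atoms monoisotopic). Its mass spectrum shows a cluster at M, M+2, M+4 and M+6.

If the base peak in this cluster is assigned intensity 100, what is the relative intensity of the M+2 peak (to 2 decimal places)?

59.49

(0.373 + 0.627)^3 gives M 0.0519, M+2 0.2617, M+4 0.4399, M+6 0.2465; the largest is M+4.
P(M+4) = C(3,2) × 0.373^1 × 0.627^2 = 3 × 0.3730 × 0.393129 = 0.439911 (base)
P(M+2) = C(3,1) × 0.373^2 × 0.627^1 = 3 × 0.139129 × 0.6270 = 0.261702
Relative intensity = 0.261702 / 0.439911 × 100 = 59.49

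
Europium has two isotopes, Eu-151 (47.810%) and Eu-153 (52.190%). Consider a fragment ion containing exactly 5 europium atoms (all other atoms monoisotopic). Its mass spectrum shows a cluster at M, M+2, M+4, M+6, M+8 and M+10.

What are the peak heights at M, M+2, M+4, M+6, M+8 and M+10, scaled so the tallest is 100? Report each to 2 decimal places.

7.69 : 41.96 : 91.61 : 100.00 : 54.58 : 11.92

The 5 Eu atoms are independent, so intensities follow the terms of (0.47810 + 0.52190)^5.
P(M) = 0.47810^5 = 0.024980
P(M+2) = 5 × 0.47810^4 × 0.52190^1 = 0.136343
P(M+4) = 10 × 0.47810^3 × 0.52190^2 = 0.297667
P(M+6) = 10 × 0.47810^2 × 0.52190^3 = 0.324937
P(M+8) = 5 × 0.47810^1 × 0.52190^4 = 0.177353
P(M+10) = 0.52190^5 = 0.038720
The M+6 peak is largest (0.324937); scaling to 100 gives 7.69 : 41.96 : 91.61 : 100.00 : 54.58 : 11.92.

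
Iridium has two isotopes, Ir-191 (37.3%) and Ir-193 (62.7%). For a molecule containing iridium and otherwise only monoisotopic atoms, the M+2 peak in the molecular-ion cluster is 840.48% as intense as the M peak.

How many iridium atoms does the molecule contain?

5

For n independent Ir atoms, I(M+2)/I(M) = n · (abundance Ir-193) / (abundance Ir-191) = n · 0.627/0.373.
n = 8.4048 × 0.373/0.627 = 5.00 ≈ 5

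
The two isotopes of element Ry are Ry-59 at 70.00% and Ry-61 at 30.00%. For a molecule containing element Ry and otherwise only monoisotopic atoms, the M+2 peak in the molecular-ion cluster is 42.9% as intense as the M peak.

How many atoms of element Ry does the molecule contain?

1

With n Ry atoms, P(M+2)/P(M) = C(n,1)·p^(n−1)q / p^n = n·q/p = n · 0.3000/0.7000.
n = 0.429 × 0.7000/0.3000 = 1.00 ≈ 1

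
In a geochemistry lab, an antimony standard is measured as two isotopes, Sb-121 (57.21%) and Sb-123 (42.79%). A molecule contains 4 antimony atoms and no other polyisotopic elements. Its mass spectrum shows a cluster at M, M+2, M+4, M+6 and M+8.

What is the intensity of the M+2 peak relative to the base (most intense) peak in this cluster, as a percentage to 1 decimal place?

89.1%

(0.5721 + 0.4279)^4 gives M 0.1071, M+2 0.3205, M+4 0.3596, M+6 0.1793, M+8 0.0335; the largest is M+4.
P(M+4) = C(4,2) × 0.5721^2 × 0.4279^2 = 6 × 0.32729841 × 0.18309841 = 0.359567 (base)
P(M+2) = C(4,1) × 0.5721^3 × 0.4279^1 = 4 × 0.18724742 × 0.4279 = 0.320493
Relative intensity = 0.320493 / 0.359567 × 100 = 89.1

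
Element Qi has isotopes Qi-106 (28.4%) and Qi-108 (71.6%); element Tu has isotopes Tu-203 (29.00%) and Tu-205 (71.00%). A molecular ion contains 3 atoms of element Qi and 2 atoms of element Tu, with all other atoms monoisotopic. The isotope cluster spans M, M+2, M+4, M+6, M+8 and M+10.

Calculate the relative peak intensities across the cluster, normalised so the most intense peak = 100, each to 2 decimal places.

Element Qi pattern (n=3): 0.0229063 : 0.17324909 : 0.43678291 : 0.3670617
Element Tu pattern (n=2): 0.0841 : 0.4118 : 0.5041
Convolve the two distributions (both contribute in 2-u steps):
  M: 0.0229063×0.0841 = 0.001926
  M+2: 0.0229063×0.4118 + 0.17324909×0.0841 = 0.024003
  M+4: 0.0229063×0.5041 + 0.17324909×0.4118 + 0.43678291×0.0841 = 0.119624
  M+6: 0.17324909×0.5041 + 0.43678291×0.4118 + 0.3670617×0.0841 = 0.298072
  M+8: 0.43678291×0.5041 + 0.3670617×0.4118 = 0.371338
  M+10: 0.3670617×0.5041 = 0.185036
Scale to base peak (0.371338) = 100: 0.52 : 6.46 : 32.21 : 80.27 : 100.00 : 49.83

0.52 : 6.46 : 32.21 : 80.27 : 100.00 : 49.83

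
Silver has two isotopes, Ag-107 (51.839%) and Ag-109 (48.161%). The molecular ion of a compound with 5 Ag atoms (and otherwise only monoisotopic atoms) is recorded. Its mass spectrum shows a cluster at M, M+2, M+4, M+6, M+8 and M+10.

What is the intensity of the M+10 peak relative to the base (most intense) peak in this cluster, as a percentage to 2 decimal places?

Term probabilities: M 0.0374, M+2 0.1739, M+4 0.3231, M+6 0.3002, M+8 0.1394, M+10 0.0259. Base peak = M+4.
P(M+4) = C(5,2) × 0.51839^3 × 0.48161^2 = 10 × 0.13930601 × 0.23194819 = 0.323118 (base)
P(M+10) = C(5,5) × 0.51839^0 × 0.48161^5 = 1 × 1.0000 × 0.0259106 = 0.025911
Relative intensity = 0.025911 / 0.323118 × 100 = 8.02

8.02%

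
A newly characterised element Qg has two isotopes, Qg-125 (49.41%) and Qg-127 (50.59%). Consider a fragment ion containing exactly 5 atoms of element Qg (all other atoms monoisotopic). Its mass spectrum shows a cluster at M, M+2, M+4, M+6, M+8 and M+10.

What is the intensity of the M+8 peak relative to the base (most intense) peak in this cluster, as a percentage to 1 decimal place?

51.2%

(0.4941 + 0.5059)^5 gives M 0.0294, M+2 0.1508, M+4 0.3087, M+6 0.3161, M+8 0.1618, M+10 0.0331; the largest is M+6.
P(M+6) = C(5,3) × 0.4941^2 × 0.5059^3 = 10 × 0.24413481 × 0.12947742 = 0.316099 (base)
P(M+8) = C(5,4) × 0.4941^1 × 0.5059^4 = 5 × 0.4941 × 0.06550263 = 0.161824
Relative intensity = 0.161824 / 0.316099 × 100 = 51.2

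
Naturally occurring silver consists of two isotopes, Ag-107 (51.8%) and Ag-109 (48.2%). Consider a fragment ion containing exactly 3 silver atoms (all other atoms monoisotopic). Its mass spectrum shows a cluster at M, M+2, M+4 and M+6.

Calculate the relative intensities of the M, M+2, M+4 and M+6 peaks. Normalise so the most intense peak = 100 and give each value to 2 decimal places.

35.82 : 100.00 : 93.05 : 28.86

Each Ag atom is independently Ag-107 (p = 0.518) or Ag-109 (q = 0.482); the cluster is the binomial expansion (p + q)^3.
P(M) = 0.518^3 = 0.138992
P(M+2) = 3 × 0.518^2 × 0.482^1 = 0.387997
P(M+4) = 3 × 0.518^1 × 0.482^2 = 0.361031
P(M+6) = 0.482^3 = 0.111980
The M+2 peak is largest (0.387997); scaling to 100 gives 35.82 : 100.00 : 93.05 : 28.86.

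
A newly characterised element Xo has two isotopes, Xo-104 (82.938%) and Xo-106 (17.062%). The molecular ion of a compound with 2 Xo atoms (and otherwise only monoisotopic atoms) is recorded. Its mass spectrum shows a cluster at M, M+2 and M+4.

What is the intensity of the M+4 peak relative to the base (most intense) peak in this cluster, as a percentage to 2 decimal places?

(0.82938 + 0.17062)^2 gives M 0.6879, M+2 0.2830, M+4 0.0291; the largest is M.
P(M) = C(2,0) × 0.82938^2 × 0.17062^0 = 1 × 0.68787118 × 1.0000 = 0.687871 (base)
P(M+4) = C(2,2) × 0.82938^0 × 0.17062^2 = 1 × 1.0000 × 0.02911118 = 0.029111
Relative intensity = 0.029111 / 0.687871 × 100 = 4.23

4.23%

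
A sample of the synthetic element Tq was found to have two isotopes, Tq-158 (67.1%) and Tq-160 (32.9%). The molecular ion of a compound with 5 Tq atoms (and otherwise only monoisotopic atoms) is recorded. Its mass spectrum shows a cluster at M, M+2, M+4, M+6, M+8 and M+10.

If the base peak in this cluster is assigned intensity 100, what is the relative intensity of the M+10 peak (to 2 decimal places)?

(0.671 + 0.329)^5 gives M 0.1360, M+2 0.3335, M+4 0.3270, M+6 0.1603, M+8 0.0393, M+10 0.0039; the largest is M+2.
P(M+2) = C(5,1) × 0.671^4 × 0.329^1 = 5 × 0.20271696 × 0.3290 = 0.333469 (base)
P(M+10) = C(5,5) × 0.671^0 × 0.329^5 = 1 × 1.0000 × 0.0038546 = 0.003855
Relative intensity = 0.003855 / 0.333469 × 100 = 1.16

1.16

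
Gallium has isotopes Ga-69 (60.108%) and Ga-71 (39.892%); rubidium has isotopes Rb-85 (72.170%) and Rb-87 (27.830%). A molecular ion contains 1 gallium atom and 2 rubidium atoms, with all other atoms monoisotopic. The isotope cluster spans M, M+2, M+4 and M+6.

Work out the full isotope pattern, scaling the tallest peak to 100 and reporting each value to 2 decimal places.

69.69 : 100.00 : 46.03 : 6.88

Gallium pattern (n=1): 0.60108 : 0.39892
Rubidium pattern (n=2): 0.52085089 : 0.40169822 : 0.07745089
Convolve the two distributions (both contribute in 2-u steps):
  M: 0.60108×0.52085089 = 0.313073
  M+2: 0.60108×0.40169822 + 0.39892×0.52085089 = 0.449231
  M+4: 0.60108×0.07745089 + 0.39892×0.40169822 = 0.206800
  M+6: 0.39892×0.07745089 = 0.030897
Scale to base peak (0.449231) = 100: 69.69 : 100.00 : 46.03 : 6.88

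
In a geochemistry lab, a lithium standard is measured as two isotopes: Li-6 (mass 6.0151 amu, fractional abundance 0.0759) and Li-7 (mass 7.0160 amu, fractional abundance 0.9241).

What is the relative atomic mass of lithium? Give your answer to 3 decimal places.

Average mass = Σ (abundance × isotope mass) = 0.0759 × 6.0151 + 0.9241 × 7.0160
= 0.45655 + 6.48349 = 6.94004 amu

6.940 amu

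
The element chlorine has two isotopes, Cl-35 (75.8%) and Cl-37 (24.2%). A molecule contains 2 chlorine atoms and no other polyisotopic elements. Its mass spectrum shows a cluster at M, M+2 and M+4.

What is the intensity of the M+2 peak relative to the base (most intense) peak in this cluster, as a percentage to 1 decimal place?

63.9%

Term probabilities: M 0.5746, M+2 0.3669, M+4 0.0586. Base peak = M.
P(M) = C(2,0) × 0.758^2 × 0.242^0 = 1 × 0.574564 × 1.0000 = 0.574564 (base)
P(M+2) = C(2,1) × 0.758^1 × 0.242^1 = 2 × 0.7580 × 0.2420 = 0.366872
Relative intensity = 0.366872 / 0.574564 × 100 = 63.9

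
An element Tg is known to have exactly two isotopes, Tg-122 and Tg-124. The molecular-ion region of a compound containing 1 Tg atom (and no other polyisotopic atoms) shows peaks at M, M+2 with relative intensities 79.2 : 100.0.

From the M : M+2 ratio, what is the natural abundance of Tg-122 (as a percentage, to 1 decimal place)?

44.2%

Write p for the Tg-122 fraction. I(M+2)/I(M) = [C(1,1)·p^0·(1−p)] / p^1 = 1·(1−p)/p = 100.0/79.2 = 1.2626
(1−p)/p = 1.2626/1 = 1.2626  ⇒  p = 1/(1 + 1.2626) = 0.4420
Tg-122: 44.2%, Tg-124: 55.8%.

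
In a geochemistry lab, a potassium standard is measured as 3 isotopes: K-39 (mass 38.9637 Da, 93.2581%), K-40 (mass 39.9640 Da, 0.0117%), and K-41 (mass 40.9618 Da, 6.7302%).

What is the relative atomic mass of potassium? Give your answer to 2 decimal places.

The abundance-weighted mean is 0.932581 × 38.9637 + 0.000117 × 39.9640 + 0.067302 × 40.9618
= 36.33681 + 0.00468 + 2.75681 = 39.09830 Da

39.10 Da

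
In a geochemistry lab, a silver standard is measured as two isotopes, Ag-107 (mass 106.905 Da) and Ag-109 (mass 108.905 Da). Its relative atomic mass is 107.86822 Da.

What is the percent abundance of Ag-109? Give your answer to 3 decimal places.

48.161%

Let x be the fractional abundance of Ag-107; then Ag-109 has abundance 1 − x.
106.905·x + 108.905·(1 − x) = 107.86822
(106.905 − 108.905)·x = 107.86822 − 108.905
x = -1.03678 / -2.000 = 0.51839 → 51.839% Ag-107, 48.161% Ag-109.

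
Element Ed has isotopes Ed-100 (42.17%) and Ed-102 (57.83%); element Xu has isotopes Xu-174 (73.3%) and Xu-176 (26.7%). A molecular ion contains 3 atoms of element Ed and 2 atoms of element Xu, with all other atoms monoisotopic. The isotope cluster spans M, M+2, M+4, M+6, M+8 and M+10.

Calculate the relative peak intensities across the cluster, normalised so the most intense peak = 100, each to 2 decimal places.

11.40 : 55.21 : 100.00 : 82.48 : 29.95 : 3.90

Element Ed pattern (n=3): 0.07499129 : 0.30851881 : 0.42308852 : 0.19340138
Element Xu pattern (n=2): 0.537289 : 0.391422 : 0.071289
Convolve the two distributions (both contribute in 2-u steps):
  M: 0.07499129×0.537289 = 0.040292
  M+2: 0.07499129×0.391422 + 0.30851881×0.537289 = 0.195117
  M+4: 0.07499129×0.071289 + 0.30851881×0.391422 + 0.42308852×0.537289 = 0.353428
  M+6: 0.30851881×0.071289 + 0.42308852×0.391422 + 0.19340138×0.537289 = 0.291513
  M+8: 0.42308852×0.071289 + 0.19340138×0.391422 = 0.105863
  M+10: 0.19340138×0.071289 = 0.013787
Scale to base peak (0.353428) = 100: 11.40 : 55.21 : 100.00 : 82.48 : 29.95 : 3.90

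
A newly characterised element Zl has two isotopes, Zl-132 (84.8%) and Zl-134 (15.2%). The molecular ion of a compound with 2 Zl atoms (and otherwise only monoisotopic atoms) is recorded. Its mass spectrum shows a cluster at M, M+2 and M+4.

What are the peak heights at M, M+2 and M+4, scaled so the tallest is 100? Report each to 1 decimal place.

100.0 : 35.8 : 3.2

Expanding (0.848 + 0.152)^2:
P(M) = 0.848^2 = 0.719104
P(M+2) = 2 × 0.848^1 × 0.152^1 = 0.257792
P(M+4) = 0.152^2 = 0.023104
The M peak is largest (0.719104); scaling to 100 gives 100.0 : 35.8 : 3.2.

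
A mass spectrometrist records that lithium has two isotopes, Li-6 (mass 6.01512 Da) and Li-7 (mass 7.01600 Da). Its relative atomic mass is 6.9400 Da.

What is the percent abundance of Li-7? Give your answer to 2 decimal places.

92.41%

With x = fraction of Li-6 (so Li-7 is 1 − x):
6.01512·x + 7.01600·(1 − x) = 6.9400
(6.01512 − 7.01600)·x = 6.9400 − 7.01600
x = -0.07600 / -1.00088 = 0.07593 → 7.59% Li-6, 92.41% Li-7.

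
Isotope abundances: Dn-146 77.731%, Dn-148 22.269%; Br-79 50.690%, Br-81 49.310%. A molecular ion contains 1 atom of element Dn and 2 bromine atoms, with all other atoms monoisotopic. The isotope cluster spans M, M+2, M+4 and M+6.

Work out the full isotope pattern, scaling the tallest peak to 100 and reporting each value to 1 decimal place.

44.8 : 100.0 : 67.4 : 12.1

Element Dn pattern (n=1): 0.77731 : 0.22269
Bromine pattern (n=2): 0.25694761 : 0.49990478 : 0.24314761
Convolve the two distributions (both contribute in 2-u steps):
  M: 0.77731×0.25694761 = 0.199728
  M+2: 0.77731×0.49990478 + 0.22269×0.25694761 = 0.445801
  M+4: 0.77731×0.24314761 + 0.22269×0.49990478 = 0.300325
  M+6: 0.22269×0.24314761 = 0.054147
Scale to base peak (0.445801) = 100: 44.8 : 100.0 : 67.4 : 12.1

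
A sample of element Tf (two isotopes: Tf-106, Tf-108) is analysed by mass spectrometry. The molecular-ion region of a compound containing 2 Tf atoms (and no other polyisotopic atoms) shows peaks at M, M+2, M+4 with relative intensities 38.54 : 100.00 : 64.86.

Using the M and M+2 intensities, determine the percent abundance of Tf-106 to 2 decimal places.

43.53%

If p is the fraction of Tf that is Tf-106, then I(M+2)/I(M) = [C(2,1)·p^1·(1−p)] / p^2 = 2·(1−p)/p = 100.00/38.54 = 2.5947
(1−p)/p = 2.5947/2 = 1.2974  ⇒  p = 1/(1 + 1.2974) = 0.4353
Tf-106: 43.53%, Tf-108: 56.47%.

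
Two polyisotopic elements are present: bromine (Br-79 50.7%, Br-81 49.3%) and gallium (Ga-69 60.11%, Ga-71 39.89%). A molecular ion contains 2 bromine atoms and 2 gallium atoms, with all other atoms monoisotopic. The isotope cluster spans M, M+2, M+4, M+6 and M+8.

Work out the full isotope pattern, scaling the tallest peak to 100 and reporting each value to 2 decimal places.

Bromine pattern (n=2): 0.257049 : 0.499902 : 0.243049
Gallium pattern (n=2): 0.36132121 : 0.47955758 : 0.15912121
Convolve the two distributions (both contribute in 2-u steps):
  M: 0.257049×0.36132121 = 0.092877
  M+2: 0.257049×0.47955758 + 0.499902×0.36132121 = 0.303895
  M+4: 0.257049×0.15912121 + 0.499902×0.47955758 + 0.243049×0.36132121 = 0.368453
  M+6: 0.499902×0.15912121 + 0.243049×0.47955758 = 0.196101
  M+8: 0.243049×0.15912121 = 0.038674
Scale to base peak (0.368453) = 100: 25.21 : 82.48 : 100.00 : 53.22 : 10.50

25.21 : 82.48 : 100.00 : 53.22 : 10.50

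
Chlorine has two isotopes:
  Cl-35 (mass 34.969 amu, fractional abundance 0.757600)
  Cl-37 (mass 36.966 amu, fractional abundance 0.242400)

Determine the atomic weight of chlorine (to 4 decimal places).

35.4531 amu

Ar = Σ fᵢ·mᵢ = 0.757600 × 34.969 + 0.242400 × 36.966
= 26.49251 + 8.96056 = 35.45307 amu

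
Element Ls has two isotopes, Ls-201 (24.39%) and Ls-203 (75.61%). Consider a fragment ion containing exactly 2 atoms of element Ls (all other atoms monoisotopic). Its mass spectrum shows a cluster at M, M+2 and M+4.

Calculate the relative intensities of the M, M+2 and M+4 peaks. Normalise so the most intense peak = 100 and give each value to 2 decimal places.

Expanding (0.2439 + 0.7561)^2:
P(M) = 0.2439^2 = 0.059487
P(M+2) = 2 × 0.2439^1 × 0.7561^1 = 0.368826
P(M+4) = 0.7561^2 = 0.571687
The M+4 peak is largest (0.571687); scaling to 100 gives 10.41 : 64.52 : 100.00.

10.41 : 64.52 : 100.00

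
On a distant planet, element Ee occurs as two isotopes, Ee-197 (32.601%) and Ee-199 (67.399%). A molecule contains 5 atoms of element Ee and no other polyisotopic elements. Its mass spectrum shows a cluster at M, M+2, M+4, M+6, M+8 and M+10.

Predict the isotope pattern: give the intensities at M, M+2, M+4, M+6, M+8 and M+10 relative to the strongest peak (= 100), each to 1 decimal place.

Each Ee atom is independently Ee-197 (p = 0.32601) or Ee-199 (q = 0.67399); the cluster is the binomial expansion (p + q)^5.
P(M) = 0.32601^5 = 0.003683
P(M+2) = 5 × 0.32601^4 × 0.67399^1 = 0.038067
P(M+4) = 10 × 0.32601^3 × 0.67399^2 = 0.157398
P(M+6) = 10 × 0.32601^2 × 0.67399^3 = 0.325403
P(M+8) = 5 × 0.32601^1 × 0.67399^4 = 0.336368
P(M+10) = 0.67399^5 = 0.139081
The M+8 peak is largest (0.336368); scaling to 100 gives 1.1 : 11.3 : 46.8 : 96.7 : 100.0 : 41.3.

1.1 : 11.3 : 46.8 : 96.7 : 100.0 : 41.3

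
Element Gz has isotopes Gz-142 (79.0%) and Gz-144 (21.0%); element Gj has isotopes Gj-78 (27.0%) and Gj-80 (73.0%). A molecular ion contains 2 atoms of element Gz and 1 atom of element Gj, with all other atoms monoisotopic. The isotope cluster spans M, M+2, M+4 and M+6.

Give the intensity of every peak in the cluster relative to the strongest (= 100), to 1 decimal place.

30.9 : 100.0 : 46.6 : 5.9

Element Gz pattern (n=2): 0.6241 : 0.3318 : 0.0441
Element Gj pattern (n=1): 0.2700 : 0.7300
Convolve the two distributions (both contribute in 2-u steps):
  M: 0.6241×0.2700 = 0.168507
  M+2: 0.6241×0.7300 + 0.3318×0.2700 = 0.545179
  M+4: 0.3318×0.7300 + 0.0441×0.2700 = 0.254121
  M+6: 0.0441×0.7300 = 0.032193
Scale to base peak (0.545179) = 100: 30.9 : 100.0 : 46.6 : 5.9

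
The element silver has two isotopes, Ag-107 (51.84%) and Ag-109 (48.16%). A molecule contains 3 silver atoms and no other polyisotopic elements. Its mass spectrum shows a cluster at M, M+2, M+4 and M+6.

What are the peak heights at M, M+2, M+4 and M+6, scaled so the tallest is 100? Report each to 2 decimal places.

Each Ag atom is independently Ag-107 (p = 0.5184) or Ag-109 (q = 0.4816); the cluster is the binomial expansion (p + q)^3.
P(M) = 0.5184^3 = 0.139314
P(M+2) = 3 × 0.5184^2 × 0.4816^1 = 0.388273
P(M+4) = 3 × 0.5184^1 × 0.4816^2 = 0.360711
P(M+6) = 0.4816^3 = 0.111702
The M+2 peak is largest (0.388273); scaling to 100 gives 35.88 : 100.00 : 92.90 : 28.77.

35.88 : 100.00 : 92.90 : 28.77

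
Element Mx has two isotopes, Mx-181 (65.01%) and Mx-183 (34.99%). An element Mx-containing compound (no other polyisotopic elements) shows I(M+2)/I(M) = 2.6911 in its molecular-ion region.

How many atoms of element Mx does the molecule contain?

For n independent Mx atoms, I(M+2)/I(M) = n · (abundance Mx-183) / (abundance Mx-181) = n · 0.3499/0.6501.
n = 2.6911 × 0.6501/0.3499 = 5.00 ≈ 5

5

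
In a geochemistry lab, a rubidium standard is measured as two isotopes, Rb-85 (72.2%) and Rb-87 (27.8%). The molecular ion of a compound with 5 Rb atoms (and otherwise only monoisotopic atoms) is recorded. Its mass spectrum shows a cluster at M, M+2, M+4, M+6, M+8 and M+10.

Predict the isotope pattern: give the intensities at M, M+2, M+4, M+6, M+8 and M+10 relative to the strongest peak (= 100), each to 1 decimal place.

51.9 : 100.0 : 77.0 : 29.7 : 5.7 : 0.4

The 5 Rb atoms are independent, so intensities follow the terms of (0.722 + 0.278)^5.
P(M) = 0.722^5 = 0.196194
P(M+2) = 5 × 0.722^4 × 0.278^1 = 0.377714
P(M+4) = 10 × 0.722^3 × 0.278^2 = 0.290872
P(M+6) = 10 × 0.722^2 × 0.278^3 = 0.111998
P(M+8) = 5 × 0.722^1 × 0.278^4 = 0.021562
P(M+10) = 0.278^5 = 0.001660
The M+2 peak is largest (0.377714); scaling to 100 gives 51.9 : 100.0 : 77.0 : 29.7 : 5.7 : 0.4.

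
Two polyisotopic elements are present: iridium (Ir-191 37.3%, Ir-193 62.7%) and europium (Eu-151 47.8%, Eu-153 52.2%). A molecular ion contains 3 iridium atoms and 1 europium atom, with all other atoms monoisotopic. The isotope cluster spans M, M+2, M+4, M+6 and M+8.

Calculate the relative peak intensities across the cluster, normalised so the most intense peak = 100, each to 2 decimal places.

7.14 : 43.80 : 99.84 : 100.00 : 37.03

Iridium pattern (n=3): 0.05189512 : 0.26170165 : 0.43991135 : 0.24649188
Europium pattern (n=1): 0.4780 : 0.5220
Convolve the two distributions (both contribute in 2-u steps):
  M: 0.05189512×0.4780 = 0.024806
  M+2: 0.05189512×0.5220 + 0.26170165×0.4780 = 0.152183
  M+4: 0.26170165×0.5220 + 0.43991135×0.4780 = 0.346886
  M+6: 0.43991135×0.5220 + 0.24649188×0.4780 = 0.347457
  M+8: 0.24649188×0.5220 = 0.128669
Scale to base peak (0.347457) = 100: 7.14 : 43.80 : 99.84 : 100.00 : 37.03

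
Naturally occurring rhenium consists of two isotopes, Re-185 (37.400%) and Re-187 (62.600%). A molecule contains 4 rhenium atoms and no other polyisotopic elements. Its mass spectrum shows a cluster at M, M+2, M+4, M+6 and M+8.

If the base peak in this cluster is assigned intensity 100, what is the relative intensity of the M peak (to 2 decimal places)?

5.33

Binomial terms of (0.37400 + 0.62600)^4: M 0.0196, M+2 0.1310, M+4 0.3289, M+6 0.3670, M+8 0.1536 → M+6 is the base peak.
P(M+6) = C(4,3) × 0.37400^1 × 0.62600^3 = 4 × 0.3740 × 0.24531438 = 0.366990 (base)
P(M) = C(4,0) × 0.37400^4 × 0.62600^0 = 1 × 0.0195653 × 1.0000 = 0.019565
Relative intensity = 0.019565 / 0.366990 × 100 = 5.33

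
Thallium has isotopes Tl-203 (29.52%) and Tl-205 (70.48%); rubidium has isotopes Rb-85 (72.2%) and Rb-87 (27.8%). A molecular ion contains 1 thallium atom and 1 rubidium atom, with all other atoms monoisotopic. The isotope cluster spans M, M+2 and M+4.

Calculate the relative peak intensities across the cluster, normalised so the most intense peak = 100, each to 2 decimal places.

Thallium pattern (n=1): 0.2952 : 0.7048
Rubidium pattern (n=1): 0.7220 : 0.2780
Convolve the two distributions (both contribute in 2-u steps):
  M: 0.2952×0.7220 = 0.213134
  M+2: 0.2952×0.2780 + 0.7048×0.7220 = 0.590931
  M+4: 0.7048×0.2780 = 0.195934
Scale to base peak (0.590931) = 100: 36.07 : 100.00 : 33.16

36.07 : 100.00 : 33.16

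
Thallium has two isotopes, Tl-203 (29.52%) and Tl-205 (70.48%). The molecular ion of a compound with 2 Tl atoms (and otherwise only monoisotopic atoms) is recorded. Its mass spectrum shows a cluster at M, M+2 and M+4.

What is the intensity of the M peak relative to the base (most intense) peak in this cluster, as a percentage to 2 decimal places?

17.54%

Binomial terms of (0.2952 + 0.7048)^2: M 0.0871, M+2 0.4161, M+4 0.4967 → M+4 is the base peak.
P(M+4) = C(2,2) × 0.2952^0 × 0.7048^2 = 1 × 1.0000 × 0.49674304 = 0.496743 (base)
P(M) = C(2,0) × 0.2952^2 × 0.7048^0 = 1 × 0.08714304 × 1.0000 = 0.087143
Relative intensity = 0.087143 / 0.496743 × 100 = 17.54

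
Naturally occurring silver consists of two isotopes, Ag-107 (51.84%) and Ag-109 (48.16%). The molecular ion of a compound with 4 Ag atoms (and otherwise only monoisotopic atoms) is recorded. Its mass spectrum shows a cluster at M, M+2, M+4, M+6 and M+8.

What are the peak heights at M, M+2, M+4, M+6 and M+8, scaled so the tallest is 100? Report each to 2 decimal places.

19.31 : 71.76 : 100.00 : 61.93 : 14.38

Expanding (0.5184 + 0.4816)^4:
P(M) = 0.5184^4 = 0.072220
P(M+2) = 4 × 0.5184^3 × 0.4816^1 = 0.268375
P(M+4) = 6 × 0.5184^2 × 0.4816^2 = 0.373985
P(M+6) = 4 × 0.5184^1 × 0.4816^3 = 0.231624
P(M+8) = 0.4816^4 = 0.053795
The M+4 peak is largest (0.373985); scaling to 100 gives 19.31 : 71.76 : 100.00 : 61.93 : 14.38.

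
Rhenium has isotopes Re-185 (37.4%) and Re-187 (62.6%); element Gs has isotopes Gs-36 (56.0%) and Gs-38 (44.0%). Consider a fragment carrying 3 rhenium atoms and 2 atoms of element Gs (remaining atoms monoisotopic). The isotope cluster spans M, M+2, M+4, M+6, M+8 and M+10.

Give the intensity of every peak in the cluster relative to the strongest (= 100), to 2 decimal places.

4.76 : 31.40 : 80.55 : 100.00 : 59.81 : 13.79

Rhenium pattern (n=3): 0.05231362 : 0.26268713 : 0.43968487 : 0.24531438
Element Gs pattern (n=2): 0.3136 : 0.4928 : 0.1936
Convolve the two distributions (both contribute in 2-u steps):
  M: 0.05231362×0.3136 = 0.016406
  M+2: 0.05231362×0.4928 + 0.26268713×0.3136 = 0.108159
  M+4: 0.05231362×0.1936 + 0.26268713×0.4928 + 0.43968487×0.3136 = 0.277465
  M+6: 0.26268713×0.1936 + 0.43968487×0.4928 + 0.24531438×0.3136 = 0.344464
  M+8: 0.43968487×0.1936 + 0.24531438×0.4928 = 0.206014
  M+10: 0.24531438×0.1936 = 0.047493
Scale to base peak (0.344464) = 100: 4.76 : 31.40 : 80.55 : 100.00 : 59.81 : 13.79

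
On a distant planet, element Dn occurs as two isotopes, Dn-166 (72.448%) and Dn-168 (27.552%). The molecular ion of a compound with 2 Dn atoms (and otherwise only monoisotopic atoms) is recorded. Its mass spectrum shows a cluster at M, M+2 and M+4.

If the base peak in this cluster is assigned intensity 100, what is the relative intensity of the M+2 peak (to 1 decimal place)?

(0.72448 + 0.27552)^2 gives M 0.5249, M+2 0.3992, M+4 0.0759; the largest is M.
P(M) = C(2,0) × 0.72448^2 × 0.27552^0 = 1 × 0.52487127 × 1.0000 = 0.524871 (base)
P(M+2) = C(2,1) × 0.72448^1 × 0.27552^1 = 2 × 0.72448 × 0.27552 = 0.399217
Relative intensity = 0.399217 / 0.524871 × 100 = 76.1

76.1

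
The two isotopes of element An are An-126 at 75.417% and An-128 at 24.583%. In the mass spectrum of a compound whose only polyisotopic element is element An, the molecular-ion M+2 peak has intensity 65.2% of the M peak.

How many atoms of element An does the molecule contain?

With n An atoms, P(M+2)/P(M) = C(n,1)·p^(n−1)q / p^n = n·q/p = n · 0.24583/0.75417.
n = 0.652 × 0.75417/0.24583 = 2.00 ≈ 2

2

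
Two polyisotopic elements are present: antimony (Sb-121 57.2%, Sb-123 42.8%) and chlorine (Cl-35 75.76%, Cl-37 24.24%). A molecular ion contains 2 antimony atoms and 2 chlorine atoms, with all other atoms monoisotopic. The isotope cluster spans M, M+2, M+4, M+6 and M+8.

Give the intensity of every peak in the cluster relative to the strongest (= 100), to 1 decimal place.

46.8 : 100.0 : 75.8 : 23.9 : 2.7

Antimony pattern (n=2): 0.327184 : 0.489632 : 0.183184
Chlorine pattern (n=2): 0.57395776 : 0.36728448 : 0.05875776
Convolve the two distributions (both contribute in 2-u steps):
  M: 0.327184×0.57395776 = 0.187790
  M+2: 0.327184×0.36728448 + 0.489632×0.57395776 = 0.401198
  M+4: 0.327184×0.05875776 + 0.489632×0.36728448 + 0.183184×0.57395776 = 0.304199
  M+6: 0.489632×0.05875776 + 0.183184×0.36728448 = 0.096050
  M+8: 0.183184×0.05875776 = 0.010763
Scale to base peak (0.401198) = 100: 46.8 : 100.0 : 75.8 : 23.9 : 2.7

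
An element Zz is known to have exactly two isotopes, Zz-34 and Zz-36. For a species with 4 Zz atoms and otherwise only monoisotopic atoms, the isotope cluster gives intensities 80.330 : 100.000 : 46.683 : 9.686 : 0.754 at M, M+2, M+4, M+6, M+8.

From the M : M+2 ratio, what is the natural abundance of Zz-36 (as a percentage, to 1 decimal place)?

Write p for the Zz-34 fraction. I(M+2)/I(M) = [C(4,1)·p^3·(1−p)] / p^4 = 4·(1−p)/p = 100.000/80.330 = 1.2449
(1−p)/p = 1.2449/4 = 0.3112  ⇒  p = 1/(1 + 0.3112) = 0.7627
Zz-34: 76.3%, Zz-36: 23.7%.

23.7%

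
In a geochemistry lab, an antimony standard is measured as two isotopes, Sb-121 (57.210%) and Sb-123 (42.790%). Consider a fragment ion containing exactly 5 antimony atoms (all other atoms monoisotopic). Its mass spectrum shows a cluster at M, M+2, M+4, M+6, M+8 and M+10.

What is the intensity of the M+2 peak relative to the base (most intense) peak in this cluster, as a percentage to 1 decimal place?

(0.57210 + 0.42790)^5 gives M 0.0613, M+2 0.2292, M+4 0.3428, M+6 0.2564, M+8 0.0959, M+10 0.0143; the largest is M+4.
P(M+4) = C(5,2) × 0.57210^3 × 0.42790^2 = 10 × 0.18724742 × 0.18309841 = 0.342847 (base)
P(M+2) = C(5,1) × 0.57210^4 × 0.42790^1 = 5 × 0.10712425 × 0.4279 = 0.229192
Relative intensity = 0.229192 / 0.342847 × 100 = 66.8

66.8%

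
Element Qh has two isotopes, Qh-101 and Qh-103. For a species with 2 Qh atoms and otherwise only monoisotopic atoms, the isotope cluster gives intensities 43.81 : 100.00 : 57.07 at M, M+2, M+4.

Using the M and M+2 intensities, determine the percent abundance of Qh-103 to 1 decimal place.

If p is the fraction of Qh that is Qh-101, then I(M+2)/I(M) = [C(2,1)·p^1·(1−p)] / p^2 = 2·(1−p)/p = 100.00/43.81 = 2.2826
(1−p)/p = 2.2826/2 = 1.1413  ⇒  p = 1/(1 + 1.1413) = 0.4670
Qh-101: 46.7%, Qh-103: 53.3%.

53.3%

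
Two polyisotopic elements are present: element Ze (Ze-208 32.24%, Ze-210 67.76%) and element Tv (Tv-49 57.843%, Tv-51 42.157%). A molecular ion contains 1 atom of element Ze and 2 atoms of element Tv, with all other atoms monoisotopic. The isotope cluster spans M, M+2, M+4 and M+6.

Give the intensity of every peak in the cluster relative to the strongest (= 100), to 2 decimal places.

27.82 : 99.02 : 100.00 : 31.06

Element Ze pattern (n=1): 0.3224 : 0.6776
Element Tv pattern (n=2): 0.33458126 : 0.48769747 : 0.17772126
Convolve the two distributions (both contribute in 2-u steps):
  M: 0.3224×0.33458126 = 0.107869
  M+2: 0.3224×0.48769747 + 0.6776×0.33458126 = 0.383946
  M+4: 0.3224×0.17772126 + 0.6776×0.48769747 = 0.387761
  M+6: 0.6776×0.17772126 = 0.120424
Scale to base peak (0.387761) = 100: 27.82 : 99.02 : 100.00 : 31.06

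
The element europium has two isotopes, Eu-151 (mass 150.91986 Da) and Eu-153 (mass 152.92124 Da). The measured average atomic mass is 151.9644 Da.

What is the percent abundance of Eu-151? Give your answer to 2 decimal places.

47.81%

Writing the weighted mean with unknown fraction x of Eu-151:
150.91986·x + 152.92124·(1 − x) = 151.9644
(150.91986 − 152.92124)·x = 151.9644 − 152.92124
x = -0.95684 / -2.00138 = 0.47809 → 47.81% Eu-151, 52.19% Eu-153.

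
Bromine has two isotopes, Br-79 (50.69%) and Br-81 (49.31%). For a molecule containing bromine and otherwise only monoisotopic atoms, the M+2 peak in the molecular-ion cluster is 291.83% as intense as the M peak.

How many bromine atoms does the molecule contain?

3

With n Br atoms, P(M+2)/P(M) = C(n,1)·p^(n−1)q / p^n = n·q/p = n · 0.4931/0.5069.
n = 2.9183 × 0.5069/0.4931 = 3.00 ≈ 3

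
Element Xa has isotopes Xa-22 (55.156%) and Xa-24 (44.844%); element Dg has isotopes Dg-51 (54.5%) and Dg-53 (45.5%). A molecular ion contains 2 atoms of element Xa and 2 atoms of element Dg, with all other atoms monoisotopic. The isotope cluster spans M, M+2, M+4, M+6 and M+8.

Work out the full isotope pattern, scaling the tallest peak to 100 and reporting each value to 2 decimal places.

Element Xa pattern (n=2): 0.30421843 : 0.49468313 : 0.20109843
Element Dg pattern (n=2): 0.297025 : 0.49595 : 0.207025
Convolve the two distributions (both contribute in 2-u steps):
  M: 0.30421843×0.297025 = 0.090360
  M+2: 0.30421843×0.49595 + 0.49468313×0.297025 = 0.297810
  M+4: 0.30421843×0.207025 + 0.49468313×0.49595 + 0.20109843×0.297025 = 0.368050
  M+6: 0.49468313×0.207025 + 0.20109843×0.49595 = 0.202147
  M+8: 0.20109843×0.207025 = 0.041632
Scale to base peak (0.368050) = 100: 24.55 : 80.92 : 100.00 : 54.92 : 11.31

24.55 : 80.92 : 100.00 : 54.92 : 11.31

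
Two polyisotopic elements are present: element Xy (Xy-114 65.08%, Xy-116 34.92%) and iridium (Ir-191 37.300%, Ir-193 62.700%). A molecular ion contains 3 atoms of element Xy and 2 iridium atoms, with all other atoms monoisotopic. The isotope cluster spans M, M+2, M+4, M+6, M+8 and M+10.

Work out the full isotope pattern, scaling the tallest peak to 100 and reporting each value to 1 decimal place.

11.0 : 54.6 : 100.0 : 83.6 : 32.5 : 4.8

Element Xy pattern (n=3): 0.27564025 : 0.44370117 : 0.23807691 : 0.04258167
Iridium pattern (n=2): 0.139129 : 0.467742 : 0.393129
Convolve the two distributions (both contribute in 2-u steps):
  M: 0.27564025×0.139129 = 0.038350
  M+2: 0.27564025×0.467742 + 0.44370117×0.139129 = 0.190660
  M+4: 0.27564025×0.393129 + 0.44370117×0.467742 + 0.23807691×0.139129 = 0.349023
  M+6: 0.44370117×0.393129 + 0.23807691×0.467742 + 0.04258167×0.139129 = 0.291715
  M+8: 0.23807691×0.393129 + 0.04258167×0.467742 = 0.113512
  M+10: 0.04258167×0.393129 = 0.016740
Scale to base peak (0.349023) = 100: 11.0 : 54.6 : 100.0 : 83.6 : 32.5 : 4.8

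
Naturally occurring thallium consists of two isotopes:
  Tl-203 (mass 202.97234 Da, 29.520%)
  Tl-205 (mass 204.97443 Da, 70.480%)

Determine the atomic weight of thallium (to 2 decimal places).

The abundance-weighted mean is 0.29520 × 202.97234 + 0.70480 × 204.97443
= 59.917435 + 144.465978 = 204.383413 Da

204.38 Da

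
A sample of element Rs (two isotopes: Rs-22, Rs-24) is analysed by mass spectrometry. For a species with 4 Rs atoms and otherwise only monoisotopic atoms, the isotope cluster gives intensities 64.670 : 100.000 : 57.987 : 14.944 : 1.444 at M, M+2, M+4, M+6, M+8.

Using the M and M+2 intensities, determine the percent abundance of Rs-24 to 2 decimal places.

Let p = fractional abundance of Rs-22. I(M+2)/I(M) = [C(4,1)·p^3·(1−p)] / p^4 = 4·(1−p)/p = 100.000/64.670 = 1.5463
(1−p)/p = 1.5463/4 = 0.3866  ⇒  p = 1/(1 + 0.3866) = 0.7212
Rs-22: 72.12%, Rs-24: 27.88%.

27.88%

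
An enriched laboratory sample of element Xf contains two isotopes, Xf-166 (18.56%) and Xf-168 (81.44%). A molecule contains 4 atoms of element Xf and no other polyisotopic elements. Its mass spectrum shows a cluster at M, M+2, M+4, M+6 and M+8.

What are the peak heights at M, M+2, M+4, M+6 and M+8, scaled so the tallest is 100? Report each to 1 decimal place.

0.3 : 4.7 : 31.2 : 91.2 : 100.0

Expanding (0.1856 + 0.8144)^4:
P(M) = 0.1856^4 = 0.001187
P(M+2) = 4 × 0.1856^3 × 0.8144^1 = 0.020827
P(M+4) = 6 × 0.1856^2 × 0.8144^2 = 0.137083
P(M+6) = 4 × 0.1856^1 × 0.8144^3 = 0.401006
P(M+8) = 0.8144^4 = 0.439897
The M+8 peak is largest (0.439897); scaling to 100 gives 0.3 : 4.7 : 31.2 : 91.2 : 100.0.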